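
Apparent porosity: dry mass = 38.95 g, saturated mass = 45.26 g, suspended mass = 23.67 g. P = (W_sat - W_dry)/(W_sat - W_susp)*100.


P = (45.26 - 38.95) / (45.26 - 23.67) * 100 = 6.31 / 21.59 * 100 = 29.2%

29.2


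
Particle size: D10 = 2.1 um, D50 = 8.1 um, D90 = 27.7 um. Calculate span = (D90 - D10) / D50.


Span = (27.7 - 2.1) / 8.1 = 25.6 / 8.1 = 3.16

3.16


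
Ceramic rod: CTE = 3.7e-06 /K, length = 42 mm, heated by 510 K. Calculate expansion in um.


dL = 3.7e-06 * 42 * 510 * 1000 = 79.254 um

79.254


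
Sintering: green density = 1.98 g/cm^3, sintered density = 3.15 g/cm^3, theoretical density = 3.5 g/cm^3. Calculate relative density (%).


Relative = 3.15 / 3.5 * 100 = 90.0%

90.0


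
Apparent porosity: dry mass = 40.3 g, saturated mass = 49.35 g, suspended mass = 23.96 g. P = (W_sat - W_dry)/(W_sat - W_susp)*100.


P = (49.35 - 40.3) / (49.35 - 23.96) * 100 = 9.05 / 25.39 * 100 = 35.6%

35.6


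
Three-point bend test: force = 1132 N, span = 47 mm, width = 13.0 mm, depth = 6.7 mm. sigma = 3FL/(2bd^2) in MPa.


sigma = 3*1132*47/(2*13.0*6.7^2) = 136.8 MPa

136.8


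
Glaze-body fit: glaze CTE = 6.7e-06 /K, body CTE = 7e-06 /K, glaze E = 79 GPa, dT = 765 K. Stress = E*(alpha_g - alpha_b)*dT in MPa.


Stress = 79*1000*(6.7e-06 - 7e-06)*765 = -18.1 MPa

-18.1


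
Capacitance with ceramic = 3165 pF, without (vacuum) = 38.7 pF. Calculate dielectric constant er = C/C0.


er = 3165 / 38.7 = 81.78

81.78


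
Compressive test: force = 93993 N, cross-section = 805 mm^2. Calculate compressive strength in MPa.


CS = 93993 / 805 = 116.8 MPa

116.8


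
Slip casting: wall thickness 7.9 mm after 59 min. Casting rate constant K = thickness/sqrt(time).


K = 7.9 / sqrt(59) = 7.9 / 7.6811 = 1.028 mm/min^0.5

1.028


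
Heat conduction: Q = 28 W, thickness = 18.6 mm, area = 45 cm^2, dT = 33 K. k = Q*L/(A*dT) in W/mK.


k = 28*18.6/1000/(45/10000*33) = 3.51 W/mK

3.51


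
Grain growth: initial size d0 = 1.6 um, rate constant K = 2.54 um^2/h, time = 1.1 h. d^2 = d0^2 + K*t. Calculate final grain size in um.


d^2 = 1.6^2 + 2.54*1.1 = 5.354
d = sqrt(5.354) = 2.31 um

2.31


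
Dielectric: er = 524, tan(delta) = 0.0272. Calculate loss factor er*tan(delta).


Loss = 524 * 0.0272 = 14.253

14.253


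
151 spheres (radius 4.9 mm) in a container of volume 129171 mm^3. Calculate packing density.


V_sphere = 4/3*pi*4.9^3 = 492.807 mm^3
Total V = 151*492.807 = 74413.857 mm^3
PD = 74413.857 / 129171 = 0.576

0.576


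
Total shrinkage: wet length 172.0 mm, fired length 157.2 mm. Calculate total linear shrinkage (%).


TS = (172.0 - 157.2) / 172.0 * 100 = 8.6%

8.6


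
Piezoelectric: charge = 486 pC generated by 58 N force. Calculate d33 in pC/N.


d33 = 486 / 58 = 8.4 pC/N

8.4


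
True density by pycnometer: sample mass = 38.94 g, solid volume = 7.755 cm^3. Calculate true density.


TD = 38.94 / 7.755 = 5.021 g/cm^3

5.021


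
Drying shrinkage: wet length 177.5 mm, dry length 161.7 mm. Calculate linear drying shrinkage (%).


DS = (177.5 - 161.7) / 177.5 * 100 = 8.9%

8.9


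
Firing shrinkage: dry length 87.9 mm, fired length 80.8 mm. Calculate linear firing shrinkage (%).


FS = (87.9 - 80.8) / 87.9 * 100 = 8.08%

8.08


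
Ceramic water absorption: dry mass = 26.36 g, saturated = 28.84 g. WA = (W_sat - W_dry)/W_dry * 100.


WA = (28.84 - 26.36) / 26.36 * 100 = 9.41%

9.41


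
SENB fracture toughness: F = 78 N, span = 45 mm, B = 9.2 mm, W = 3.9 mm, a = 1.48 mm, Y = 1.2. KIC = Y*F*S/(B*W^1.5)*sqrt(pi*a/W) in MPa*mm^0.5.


KIC = 1.2*78*45/(9.2*3.9^1.5)*sqrt(pi*1.48/3.9) = 64.9

64.9


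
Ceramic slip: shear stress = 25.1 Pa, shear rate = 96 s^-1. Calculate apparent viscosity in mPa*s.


eta = tau/gamma * 1000 = 25.1/96 * 1000 = 261.5 mPa*s

261.5


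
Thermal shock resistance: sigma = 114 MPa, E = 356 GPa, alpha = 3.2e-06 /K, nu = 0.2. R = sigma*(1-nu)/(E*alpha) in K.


R = 114*(1-0.2)/(356*1000*3.2e-06) = 80 K

80


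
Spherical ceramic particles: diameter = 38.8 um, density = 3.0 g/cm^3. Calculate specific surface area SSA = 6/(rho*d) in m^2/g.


SSA = 6 / (3.0 * 38.8) = 0.052 m^2/g

0.052


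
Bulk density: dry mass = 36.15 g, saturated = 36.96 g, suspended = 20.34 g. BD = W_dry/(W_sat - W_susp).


BD = 36.15 / (36.96 - 20.34) = 36.15 / 16.62 = 2.175 g/cm^3

2.175


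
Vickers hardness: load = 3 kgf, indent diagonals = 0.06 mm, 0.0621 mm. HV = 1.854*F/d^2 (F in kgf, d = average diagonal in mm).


d_avg = (0.06+0.0621)/2 = 0.06105 mm
HV = 1.854*3/0.06105^2 = 1492

1492


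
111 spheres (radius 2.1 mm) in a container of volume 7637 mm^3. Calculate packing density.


V_sphere = 4/3*pi*2.1^3 = 38.7924 mm^3
Total V = 111*38.7924 = 4305.9564 mm^3
PD = 4305.9564 / 7637 = 0.564

0.564


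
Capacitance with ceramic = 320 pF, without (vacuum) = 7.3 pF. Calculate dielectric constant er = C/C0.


er = 320 / 7.3 = 43.84

43.84


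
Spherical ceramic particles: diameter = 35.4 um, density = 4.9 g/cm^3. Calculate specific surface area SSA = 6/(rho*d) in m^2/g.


SSA = 6 / (4.9 * 35.4) = 0.035 m^2/g

0.035


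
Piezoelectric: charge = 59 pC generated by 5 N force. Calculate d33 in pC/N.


d33 = 59 / 5 = 11.8 pC/N

11.8


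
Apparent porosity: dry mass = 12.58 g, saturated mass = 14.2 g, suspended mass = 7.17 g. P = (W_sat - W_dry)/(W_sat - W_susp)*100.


P = (14.2 - 12.58) / (14.2 - 7.17) * 100 = 1.62 / 7.03 * 100 = 23.0%

23.0


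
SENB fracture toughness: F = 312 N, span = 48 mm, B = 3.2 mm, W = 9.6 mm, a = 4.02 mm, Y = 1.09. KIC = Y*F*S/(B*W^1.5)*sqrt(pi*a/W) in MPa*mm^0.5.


KIC = 1.09*312*48/(3.2*9.6^1.5)*sqrt(pi*4.02/9.6) = 196.71

196.71


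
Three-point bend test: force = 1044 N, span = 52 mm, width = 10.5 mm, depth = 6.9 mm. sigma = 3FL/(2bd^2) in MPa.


sigma = 3*1044*52/(2*10.5*6.9^2) = 162.9 MPa

162.9


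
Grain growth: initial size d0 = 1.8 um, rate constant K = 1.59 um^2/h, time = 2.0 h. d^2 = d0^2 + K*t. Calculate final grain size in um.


d^2 = 1.8^2 + 1.59*2.0 = 6.42
d = sqrt(6.42) = 2.53 um

2.53


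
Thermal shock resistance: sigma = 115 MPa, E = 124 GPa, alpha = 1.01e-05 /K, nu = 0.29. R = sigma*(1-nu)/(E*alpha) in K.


R = 115*(1-0.29)/(124*1000*1.01e-05) = 65 K

65


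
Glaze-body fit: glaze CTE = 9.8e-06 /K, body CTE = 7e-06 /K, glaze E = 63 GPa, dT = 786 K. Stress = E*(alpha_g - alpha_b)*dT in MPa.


Stress = 63*1000*(9.8e-06 - 7e-06)*786 = 138.7 MPa

138.7


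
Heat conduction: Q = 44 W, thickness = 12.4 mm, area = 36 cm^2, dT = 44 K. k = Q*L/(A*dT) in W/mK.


k = 44*12.4/1000/(36/10000*44) = 3.44 W/mK

3.44


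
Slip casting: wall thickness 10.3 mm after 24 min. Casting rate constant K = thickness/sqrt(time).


K = 10.3 / sqrt(24) = 10.3 / 4.899 = 2.102 mm/min^0.5

2.102


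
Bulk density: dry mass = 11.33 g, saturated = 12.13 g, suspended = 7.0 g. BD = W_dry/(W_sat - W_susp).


BD = 11.33 / (12.13 - 7.0) = 11.33 / 5.13 = 2.209 g/cm^3

2.209


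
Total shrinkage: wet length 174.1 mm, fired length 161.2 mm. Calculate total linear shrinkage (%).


TS = (174.1 - 161.2) / 174.1 * 100 = 7.41%

7.41


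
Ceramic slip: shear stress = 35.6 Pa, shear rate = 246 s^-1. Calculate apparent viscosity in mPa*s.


eta = tau/gamma * 1000 = 35.6/246 * 1000 = 144.7 mPa*s

144.7


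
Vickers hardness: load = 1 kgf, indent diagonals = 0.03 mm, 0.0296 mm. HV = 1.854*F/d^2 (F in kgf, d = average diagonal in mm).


d_avg = (0.03+0.0296)/2 = 0.0298 mm
HV = 1.854*1/0.0298^2 = 2088

2088


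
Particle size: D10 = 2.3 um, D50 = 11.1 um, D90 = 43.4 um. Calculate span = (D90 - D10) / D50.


Span = (43.4 - 2.3) / 11.1 = 41.1 / 11.1 = 3.703

3.703


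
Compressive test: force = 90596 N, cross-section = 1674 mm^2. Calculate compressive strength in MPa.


CS = 90596 / 1674 = 54.1 MPa

54.1


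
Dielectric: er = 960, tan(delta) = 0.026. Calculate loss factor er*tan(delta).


Loss = 960 * 0.026 = 24.96

24.96


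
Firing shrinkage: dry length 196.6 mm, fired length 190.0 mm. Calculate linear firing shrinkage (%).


FS = (196.6 - 190.0) / 196.6 * 100 = 3.36%

3.36


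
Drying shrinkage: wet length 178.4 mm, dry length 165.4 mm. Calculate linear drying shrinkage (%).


DS = (178.4 - 165.4) / 178.4 * 100 = 7.29%

7.29


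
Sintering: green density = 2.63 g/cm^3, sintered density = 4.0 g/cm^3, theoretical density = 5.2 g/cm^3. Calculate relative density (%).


Relative = 4.0 / 5.2 * 100 = 76.9%

76.9


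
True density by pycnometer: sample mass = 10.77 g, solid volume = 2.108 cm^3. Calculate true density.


TD = 10.77 / 2.108 = 5.109 g/cm^3

5.109


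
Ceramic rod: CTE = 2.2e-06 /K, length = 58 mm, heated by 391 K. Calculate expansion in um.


dL = 2.2e-06 * 58 * 391 * 1000 = 49.892 um

49.892


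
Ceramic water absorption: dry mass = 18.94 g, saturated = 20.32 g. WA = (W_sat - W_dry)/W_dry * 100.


WA = (20.32 - 18.94) / 18.94 * 100 = 7.29%

7.29


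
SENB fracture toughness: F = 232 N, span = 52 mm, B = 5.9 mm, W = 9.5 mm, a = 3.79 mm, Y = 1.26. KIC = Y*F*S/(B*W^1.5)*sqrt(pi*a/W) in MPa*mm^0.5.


KIC = 1.26*232*52/(5.9*9.5^1.5)*sqrt(pi*3.79/9.5) = 98.5

98.5


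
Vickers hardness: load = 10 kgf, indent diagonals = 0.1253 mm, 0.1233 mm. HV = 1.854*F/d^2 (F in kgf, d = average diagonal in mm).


d_avg = (0.1253+0.1233)/2 = 0.1243 mm
HV = 1.854*10/0.1243^2 = 1200

1200


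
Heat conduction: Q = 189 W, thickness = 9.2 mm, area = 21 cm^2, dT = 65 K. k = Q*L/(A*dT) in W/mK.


k = 189*9.2/1000/(21/10000*65) = 12.74 W/mK

12.74


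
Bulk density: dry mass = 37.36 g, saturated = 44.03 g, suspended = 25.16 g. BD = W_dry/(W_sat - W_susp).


BD = 37.36 / (44.03 - 25.16) = 37.36 / 18.87 = 1.98 g/cm^3

1.98


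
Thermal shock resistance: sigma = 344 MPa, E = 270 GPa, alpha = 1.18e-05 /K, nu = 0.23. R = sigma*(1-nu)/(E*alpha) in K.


R = 344*(1-0.23)/(270*1000*1.18e-05) = 83 K

83


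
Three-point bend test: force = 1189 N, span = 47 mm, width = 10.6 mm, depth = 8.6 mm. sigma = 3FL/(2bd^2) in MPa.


sigma = 3*1189*47/(2*10.6*8.6^2) = 106.9 MPa

106.9


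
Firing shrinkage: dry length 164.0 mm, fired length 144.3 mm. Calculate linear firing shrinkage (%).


FS = (164.0 - 144.3) / 164.0 * 100 = 12.01%

12.01


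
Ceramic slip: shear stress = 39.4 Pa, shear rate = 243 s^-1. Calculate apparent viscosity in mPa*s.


eta = tau/gamma * 1000 = 39.4/243 * 1000 = 162.1 mPa*s

162.1


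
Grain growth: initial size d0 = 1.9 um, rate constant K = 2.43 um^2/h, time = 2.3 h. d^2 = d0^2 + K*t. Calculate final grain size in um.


d^2 = 1.9^2 + 2.43*2.3 = 9.199
d = sqrt(9.199) = 3.03 um

3.03


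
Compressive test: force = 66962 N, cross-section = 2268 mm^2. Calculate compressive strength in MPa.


CS = 66962 / 2268 = 29.5 MPa

29.5


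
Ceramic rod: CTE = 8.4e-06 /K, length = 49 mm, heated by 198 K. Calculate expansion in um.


dL = 8.4e-06 * 49 * 198 * 1000 = 81.497 um

81.497


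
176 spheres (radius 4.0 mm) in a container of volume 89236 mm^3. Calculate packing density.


V_sphere = 4/3*pi*4.0^3 = 268.0826 mm^3
Total V = 176*268.0826 = 47182.5376 mm^3
PD = 47182.5376 / 89236 = 0.529

0.529


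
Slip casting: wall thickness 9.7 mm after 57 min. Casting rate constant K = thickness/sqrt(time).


K = 9.7 / sqrt(57) = 9.7 / 7.5498 = 1.285 mm/min^0.5

1.285


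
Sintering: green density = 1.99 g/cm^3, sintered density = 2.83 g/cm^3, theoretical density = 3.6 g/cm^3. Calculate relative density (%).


Relative = 2.83 / 3.6 * 100 = 78.6%

78.6


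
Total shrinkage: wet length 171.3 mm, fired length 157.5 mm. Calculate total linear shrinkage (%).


TS = (171.3 - 157.5) / 171.3 * 100 = 8.06%

8.06


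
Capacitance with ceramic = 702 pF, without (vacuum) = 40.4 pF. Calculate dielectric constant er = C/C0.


er = 702 / 40.4 = 17.38

17.38


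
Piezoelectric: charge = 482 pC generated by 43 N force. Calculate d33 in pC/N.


d33 = 482 / 43 = 11.2 pC/N

11.2


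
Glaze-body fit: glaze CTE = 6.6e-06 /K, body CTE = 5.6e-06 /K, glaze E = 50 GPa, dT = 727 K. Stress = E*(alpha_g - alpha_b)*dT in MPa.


Stress = 50*1000*(6.6e-06 - 5.6e-06)*727 = 36.4 MPa

36.4


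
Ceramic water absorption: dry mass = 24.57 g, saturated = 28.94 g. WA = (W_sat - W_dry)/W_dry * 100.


WA = (28.94 - 24.57) / 24.57 * 100 = 17.79%

17.79


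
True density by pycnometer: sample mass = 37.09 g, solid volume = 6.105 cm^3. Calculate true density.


TD = 37.09 / 6.105 = 6.075 g/cm^3

6.075


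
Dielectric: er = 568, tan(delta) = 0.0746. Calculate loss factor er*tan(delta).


Loss = 568 * 0.0746 = 42.373

42.373


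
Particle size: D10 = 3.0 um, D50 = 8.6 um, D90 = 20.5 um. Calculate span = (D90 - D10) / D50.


Span = (20.5 - 3.0) / 8.6 = 17.5 / 8.6 = 2.035

2.035


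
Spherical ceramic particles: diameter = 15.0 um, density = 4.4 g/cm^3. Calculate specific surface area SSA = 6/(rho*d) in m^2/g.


SSA = 6 / (4.4 * 15.0) = 0.091 m^2/g

0.091


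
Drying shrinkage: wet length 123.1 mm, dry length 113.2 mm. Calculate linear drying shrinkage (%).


DS = (123.1 - 113.2) / 123.1 * 100 = 8.04%

8.04


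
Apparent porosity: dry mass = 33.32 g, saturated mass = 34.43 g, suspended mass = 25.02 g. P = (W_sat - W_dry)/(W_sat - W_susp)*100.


P = (34.43 - 33.32) / (34.43 - 25.02) * 100 = 1.11 / 9.41 * 100 = 11.8%

11.8


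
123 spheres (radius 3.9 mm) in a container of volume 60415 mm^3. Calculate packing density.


V_sphere = 4/3*pi*3.9^3 = 248.4748 mm^3
Total V = 123*248.4748 = 30562.4004 mm^3
PD = 30562.4004 / 60415 = 0.506

0.506


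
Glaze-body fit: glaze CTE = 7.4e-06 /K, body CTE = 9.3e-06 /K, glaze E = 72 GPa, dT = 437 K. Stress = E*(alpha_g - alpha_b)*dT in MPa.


Stress = 72*1000*(7.4e-06 - 9.3e-06)*437 = -59.8 MPa

-59.8


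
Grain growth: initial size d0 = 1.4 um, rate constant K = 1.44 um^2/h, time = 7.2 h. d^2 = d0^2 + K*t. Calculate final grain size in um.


d^2 = 1.4^2 + 1.44*7.2 = 12.328
d = sqrt(12.328) = 3.51 um

3.51


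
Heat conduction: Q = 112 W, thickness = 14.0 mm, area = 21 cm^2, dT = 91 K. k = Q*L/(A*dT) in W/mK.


k = 112*14.0/1000/(21/10000*91) = 8.21 W/mK

8.21


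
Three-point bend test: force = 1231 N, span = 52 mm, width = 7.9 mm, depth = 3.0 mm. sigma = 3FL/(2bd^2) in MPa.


sigma = 3*1231*52/(2*7.9*3.0^2) = 1350.5 MPa

1350.5


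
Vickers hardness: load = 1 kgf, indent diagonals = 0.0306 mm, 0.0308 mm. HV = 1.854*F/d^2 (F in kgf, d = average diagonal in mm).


d_avg = (0.0306+0.0308)/2 = 0.0307 mm
HV = 1.854*1/0.0307^2 = 1967

1967


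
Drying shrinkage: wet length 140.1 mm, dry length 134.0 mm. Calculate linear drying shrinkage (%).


DS = (140.1 - 134.0) / 140.1 * 100 = 4.35%

4.35


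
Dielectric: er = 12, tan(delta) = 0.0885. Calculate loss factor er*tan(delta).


Loss = 12 * 0.0885 = 1.062

1.062


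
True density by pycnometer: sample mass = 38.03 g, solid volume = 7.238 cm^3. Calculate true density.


TD = 38.03 / 7.238 = 5.254 g/cm^3

5.254


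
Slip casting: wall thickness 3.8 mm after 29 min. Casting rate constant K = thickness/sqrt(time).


K = 3.8 / sqrt(29) = 3.8 / 5.3852 = 0.706 mm/min^0.5

0.706


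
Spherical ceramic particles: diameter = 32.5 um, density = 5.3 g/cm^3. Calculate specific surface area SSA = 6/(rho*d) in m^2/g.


SSA = 6 / (5.3 * 32.5) = 0.035 m^2/g

0.035


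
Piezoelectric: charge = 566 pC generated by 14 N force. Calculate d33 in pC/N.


d33 = 566 / 14 = 40.4 pC/N

40.4


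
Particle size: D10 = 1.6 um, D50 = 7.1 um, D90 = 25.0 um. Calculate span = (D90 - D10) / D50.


Span = (25.0 - 1.6) / 7.1 = 23.4 / 7.1 = 3.296

3.296


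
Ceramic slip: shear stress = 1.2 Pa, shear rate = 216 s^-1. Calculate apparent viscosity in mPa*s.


eta = tau/gamma * 1000 = 1.2/216 * 1000 = 5.6 mPa*s

5.6


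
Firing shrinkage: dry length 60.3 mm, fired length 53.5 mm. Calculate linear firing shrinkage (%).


FS = (60.3 - 53.5) / 60.3 * 100 = 11.28%

11.28


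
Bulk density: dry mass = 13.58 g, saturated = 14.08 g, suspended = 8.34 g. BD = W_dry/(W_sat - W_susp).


BD = 13.58 / (14.08 - 8.34) = 13.58 / 5.74 = 2.366 g/cm^3

2.366


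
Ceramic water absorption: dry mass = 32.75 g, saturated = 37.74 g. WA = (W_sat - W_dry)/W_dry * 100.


WA = (37.74 - 32.75) / 32.75 * 100 = 15.24%

15.24


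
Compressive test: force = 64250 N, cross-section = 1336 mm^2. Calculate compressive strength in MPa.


CS = 64250 / 1336 = 48.1 MPa

48.1


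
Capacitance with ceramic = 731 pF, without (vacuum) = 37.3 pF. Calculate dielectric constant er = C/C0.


er = 731 / 37.3 = 19.6

19.6


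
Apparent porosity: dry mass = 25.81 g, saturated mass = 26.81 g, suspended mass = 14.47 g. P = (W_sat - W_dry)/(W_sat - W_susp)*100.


P = (26.81 - 25.81) / (26.81 - 14.47) * 100 = 1.0 / 12.34 * 100 = 8.1%

8.1


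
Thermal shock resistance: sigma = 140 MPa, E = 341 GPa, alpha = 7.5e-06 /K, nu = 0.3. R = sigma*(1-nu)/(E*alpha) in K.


R = 140*(1-0.3)/(341*1000*7.5e-06) = 38 K

38


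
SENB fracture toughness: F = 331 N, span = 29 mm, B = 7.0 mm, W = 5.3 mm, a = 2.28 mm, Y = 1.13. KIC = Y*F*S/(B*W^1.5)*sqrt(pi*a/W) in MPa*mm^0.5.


KIC = 1.13*331*29/(7.0*5.3^1.5)*sqrt(pi*2.28/5.3) = 147.64

147.64


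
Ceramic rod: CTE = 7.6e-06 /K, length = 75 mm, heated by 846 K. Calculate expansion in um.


dL = 7.6e-06 * 75 * 846 * 1000 = 482.22 um

482.22


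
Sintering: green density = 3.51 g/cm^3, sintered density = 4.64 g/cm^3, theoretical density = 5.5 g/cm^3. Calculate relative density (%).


Relative = 4.64 / 5.5 * 100 = 84.4%

84.4


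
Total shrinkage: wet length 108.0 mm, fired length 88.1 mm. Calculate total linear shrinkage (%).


TS = (108.0 - 88.1) / 108.0 * 100 = 18.43%

18.43


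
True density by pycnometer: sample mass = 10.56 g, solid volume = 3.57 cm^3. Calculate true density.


TD = 10.56 / 3.57 = 2.958 g/cm^3

2.958


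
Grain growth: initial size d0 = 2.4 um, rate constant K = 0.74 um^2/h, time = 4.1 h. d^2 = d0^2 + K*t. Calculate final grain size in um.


d^2 = 2.4^2 + 0.74*4.1 = 8.794
d = sqrt(8.794) = 2.97 um

2.97


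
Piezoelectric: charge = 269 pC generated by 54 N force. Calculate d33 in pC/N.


d33 = 269 / 54 = 5.0 pC/N

5.0


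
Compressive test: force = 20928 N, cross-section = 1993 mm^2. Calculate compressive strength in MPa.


CS = 20928 / 1993 = 10.5 MPa

10.5


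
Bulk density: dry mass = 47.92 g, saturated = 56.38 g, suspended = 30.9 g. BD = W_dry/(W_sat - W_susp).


BD = 47.92 / (56.38 - 30.9) = 47.92 / 25.48 = 1.881 g/cm^3

1.881


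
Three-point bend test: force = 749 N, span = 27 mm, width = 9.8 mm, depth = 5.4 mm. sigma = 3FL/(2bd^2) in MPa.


sigma = 3*749*27/(2*9.8*5.4^2) = 106.2 MPa

106.2


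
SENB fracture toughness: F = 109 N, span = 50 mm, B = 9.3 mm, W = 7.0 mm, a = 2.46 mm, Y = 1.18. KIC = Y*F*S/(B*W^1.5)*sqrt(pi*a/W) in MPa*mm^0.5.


KIC = 1.18*109*50/(9.3*7.0^1.5)*sqrt(pi*2.46/7.0) = 39.23

39.23


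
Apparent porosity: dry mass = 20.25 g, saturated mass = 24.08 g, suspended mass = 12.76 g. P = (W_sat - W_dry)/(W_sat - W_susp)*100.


P = (24.08 - 20.25) / (24.08 - 12.76) * 100 = 3.83 / 11.32 * 100 = 33.8%

33.8


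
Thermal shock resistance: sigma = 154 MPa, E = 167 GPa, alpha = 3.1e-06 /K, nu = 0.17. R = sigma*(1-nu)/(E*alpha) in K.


R = 154*(1-0.17)/(167*1000*3.1e-06) = 247 K

247


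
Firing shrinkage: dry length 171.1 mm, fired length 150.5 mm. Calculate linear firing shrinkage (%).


FS = (171.1 - 150.5) / 171.1 * 100 = 12.04%

12.04


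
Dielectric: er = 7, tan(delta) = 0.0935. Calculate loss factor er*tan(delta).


Loss = 7 * 0.0935 = 0.655

0.655


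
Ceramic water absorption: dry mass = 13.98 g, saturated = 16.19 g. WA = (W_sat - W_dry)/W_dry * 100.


WA = (16.19 - 13.98) / 13.98 * 100 = 15.81%

15.81


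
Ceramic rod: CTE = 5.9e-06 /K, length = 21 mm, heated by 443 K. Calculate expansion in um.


dL = 5.9e-06 * 21 * 443 * 1000 = 54.888 um

54.888


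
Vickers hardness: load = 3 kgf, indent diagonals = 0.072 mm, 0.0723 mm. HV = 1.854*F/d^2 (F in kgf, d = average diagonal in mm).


d_avg = (0.072+0.0723)/2 = 0.07215 mm
HV = 1.854*3/0.07215^2 = 1068

1068


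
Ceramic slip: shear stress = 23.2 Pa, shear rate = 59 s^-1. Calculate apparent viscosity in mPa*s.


eta = tau/gamma * 1000 = 23.2/59 * 1000 = 393.2 mPa*s

393.2


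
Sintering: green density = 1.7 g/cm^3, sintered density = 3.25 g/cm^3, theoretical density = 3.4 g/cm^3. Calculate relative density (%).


Relative = 3.25 / 3.4 * 100 = 95.6%

95.6


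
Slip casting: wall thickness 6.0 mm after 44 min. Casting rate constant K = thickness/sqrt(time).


K = 6.0 / sqrt(44) = 6.0 / 6.6332 = 0.905 mm/min^0.5

0.905


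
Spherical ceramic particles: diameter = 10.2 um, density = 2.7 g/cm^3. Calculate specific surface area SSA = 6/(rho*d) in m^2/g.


SSA = 6 / (2.7 * 10.2) = 0.218 m^2/g

0.218


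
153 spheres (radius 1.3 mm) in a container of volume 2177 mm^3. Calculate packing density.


V_sphere = 4/3*pi*1.3^3 = 9.2028 mm^3
Total V = 153*9.2028 = 1408.0284 mm^3
PD = 1408.0284 / 2177 = 0.647

0.647


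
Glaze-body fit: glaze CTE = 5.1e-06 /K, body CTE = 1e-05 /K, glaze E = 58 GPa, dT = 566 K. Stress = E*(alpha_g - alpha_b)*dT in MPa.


Stress = 58*1000*(5.1e-06 - 1e-05)*566 = -160.9 MPa

-160.9


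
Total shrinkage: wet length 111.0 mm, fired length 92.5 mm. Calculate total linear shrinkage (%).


TS = (111.0 - 92.5) / 111.0 * 100 = 16.67%

16.67


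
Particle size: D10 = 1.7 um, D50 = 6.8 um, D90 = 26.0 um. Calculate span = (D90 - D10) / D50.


Span = (26.0 - 1.7) / 6.8 = 24.3 / 6.8 = 3.574

3.574


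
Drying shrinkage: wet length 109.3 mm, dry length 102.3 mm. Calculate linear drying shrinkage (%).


DS = (109.3 - 102.3) / 109.3 * 100 = 6.4%

6.4


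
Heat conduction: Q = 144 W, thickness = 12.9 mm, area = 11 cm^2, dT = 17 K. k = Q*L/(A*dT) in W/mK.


k = 144*12.9/1000/(11/10000*17) = 99.34 W/mK

99.34


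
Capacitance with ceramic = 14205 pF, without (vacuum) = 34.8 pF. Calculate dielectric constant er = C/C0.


er = 14205 / 34.8 = 408.19

408.19


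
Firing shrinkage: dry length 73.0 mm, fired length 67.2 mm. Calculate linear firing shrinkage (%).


FS = (73.0 - 67.2) / 73.0 * 100 = 7.95%

7.95


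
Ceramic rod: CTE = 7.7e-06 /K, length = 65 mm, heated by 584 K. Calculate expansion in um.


dL = 7.7e-06 * 65 * 584 * 1000 = 292.292 um

292.292


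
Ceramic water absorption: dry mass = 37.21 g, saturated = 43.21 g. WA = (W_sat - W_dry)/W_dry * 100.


WA = (43.21 - 37.21) / 37.21 * 100 = 16.12%

16.12


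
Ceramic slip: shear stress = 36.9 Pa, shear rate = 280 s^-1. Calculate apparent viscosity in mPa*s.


eta = tau/gamma * 1000 = 36.9/280 * 1000 = 131.8 mPa*s

131.8


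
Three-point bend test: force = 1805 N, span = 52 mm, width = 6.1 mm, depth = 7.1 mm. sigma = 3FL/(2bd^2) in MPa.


sigma = 3*1805*52/(2*6.1*7.1^2) = 457.9 MPa

457.9


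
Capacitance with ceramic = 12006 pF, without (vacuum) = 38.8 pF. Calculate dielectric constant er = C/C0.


er = 12006 / 38.8 = 309.43

309.43


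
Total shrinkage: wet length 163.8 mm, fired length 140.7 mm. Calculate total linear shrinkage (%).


TS = (163.8 - 140.7) / 163.8 * 100 = 14.1%

14.1


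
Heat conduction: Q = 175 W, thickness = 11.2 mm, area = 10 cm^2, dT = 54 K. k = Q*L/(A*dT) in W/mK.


k = 175*11.2/1000/(10/10000*54) = 36.3 W/mK

36.3


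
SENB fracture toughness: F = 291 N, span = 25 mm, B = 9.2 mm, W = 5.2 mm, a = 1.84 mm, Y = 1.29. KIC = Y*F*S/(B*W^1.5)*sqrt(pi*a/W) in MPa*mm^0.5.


KIC = 1.29*291*25/(9.2*5.2^1.5)*sqrt(pi*1.84/5.2) = 90.7

90.7


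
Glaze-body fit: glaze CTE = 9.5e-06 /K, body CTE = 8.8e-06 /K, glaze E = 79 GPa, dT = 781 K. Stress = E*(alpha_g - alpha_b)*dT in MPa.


Stress = 79*1000*(9.5e-06 - 8.8e-06)*781 = 43.2 MPa

43.2


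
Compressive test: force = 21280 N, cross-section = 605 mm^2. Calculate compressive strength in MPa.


CS = 21280 / 605 = 35.2 MPa

35.2


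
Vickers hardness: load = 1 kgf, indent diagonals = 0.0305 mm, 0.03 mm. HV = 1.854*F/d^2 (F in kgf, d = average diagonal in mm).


d_avg = (0.0305+0.03)/2 = 0.03025 mm
HV = 1.854*1/0.03025^2 = 2026

2026


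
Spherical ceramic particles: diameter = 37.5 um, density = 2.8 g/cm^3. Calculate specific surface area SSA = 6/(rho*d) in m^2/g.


SSA = 6 / (2.8 * 37.5) = 0.057 m^2/g

0.057


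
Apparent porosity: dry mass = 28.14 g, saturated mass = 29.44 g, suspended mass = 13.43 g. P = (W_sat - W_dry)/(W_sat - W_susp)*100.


P = (29.44 - 28.14) / (29.44 - 13.43) * 100 = 1.3 / 16.01 * 100 = 8.1%

8.1


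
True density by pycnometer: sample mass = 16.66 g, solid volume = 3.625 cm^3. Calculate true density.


TD = 16.66 / 3.625 = 4.596 g/cm^3

4.596


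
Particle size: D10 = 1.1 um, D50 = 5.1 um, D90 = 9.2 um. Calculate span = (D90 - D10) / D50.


Span = (9.2 - 1.1) / 5.1 = 8.1 / 5.1 = 1.588

1.588


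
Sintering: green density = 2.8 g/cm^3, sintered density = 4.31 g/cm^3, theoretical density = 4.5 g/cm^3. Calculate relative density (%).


Relative = 4.31 / 4.5 * 100 = 95.8%

95.8


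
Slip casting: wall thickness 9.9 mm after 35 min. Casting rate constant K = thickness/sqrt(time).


K = 9.9 / sqrt(35) = 9.9 / 5.9161 = 1.673 mm/min^0.5

1.673


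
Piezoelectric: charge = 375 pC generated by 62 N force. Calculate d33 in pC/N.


d33 = 375 / 62 = 6.0 pC/N

6.0


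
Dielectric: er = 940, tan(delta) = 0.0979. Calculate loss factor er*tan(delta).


Loss = 940 * 0.0979 = 92.026

92.026


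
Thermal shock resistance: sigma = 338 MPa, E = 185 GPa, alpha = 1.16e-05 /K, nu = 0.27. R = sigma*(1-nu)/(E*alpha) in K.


R = 338*(1-0.27)/(185*1000*1.16e-05) = 115 K

115


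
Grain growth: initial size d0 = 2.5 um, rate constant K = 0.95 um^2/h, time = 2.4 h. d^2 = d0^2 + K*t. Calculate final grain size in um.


d^2 = 2.5^2 + 0.95*2.4 = 8.53
d = sqrt(8.53) = 2.92 um

2.92


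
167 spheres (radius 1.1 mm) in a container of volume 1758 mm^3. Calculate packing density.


V_sphere = 4/3*pi*1.1^3 = 5.5753 mm^3
Total V = 167*5.5753 = 931.0751 mm^3
PD = 931.0751 / 1758 = 0.53

0.53


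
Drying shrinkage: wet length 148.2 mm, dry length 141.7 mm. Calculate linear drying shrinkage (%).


DS = (148.2 - 141.7) / 148.2 * 100 = 4.39%

4.39


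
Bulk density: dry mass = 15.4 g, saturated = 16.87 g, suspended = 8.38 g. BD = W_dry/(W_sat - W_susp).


BD = 15.4 / (16.87 - 8.38) = 15.4 / 8.49 = 1.814 g/cm^3

1.814


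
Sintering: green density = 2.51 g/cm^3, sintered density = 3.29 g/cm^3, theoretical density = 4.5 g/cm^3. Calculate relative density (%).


Relative = 3.29 / 4.5 * 100 = 73.1%

73.1


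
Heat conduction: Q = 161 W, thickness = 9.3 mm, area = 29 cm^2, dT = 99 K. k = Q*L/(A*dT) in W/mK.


k = 161*9.3/1000/(29/10000*99) = 5.22 W/mK

5.22


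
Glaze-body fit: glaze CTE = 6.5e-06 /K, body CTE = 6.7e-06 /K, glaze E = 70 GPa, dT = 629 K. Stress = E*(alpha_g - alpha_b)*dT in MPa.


Stress = 70*1000*(6.5e-06 - 6.7e-06)*629 = -8.8 MPa

-8.8


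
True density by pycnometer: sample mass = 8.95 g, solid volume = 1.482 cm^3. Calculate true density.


TD = 8.95 / 1.482 = 6.039 g/cm^3

6.039


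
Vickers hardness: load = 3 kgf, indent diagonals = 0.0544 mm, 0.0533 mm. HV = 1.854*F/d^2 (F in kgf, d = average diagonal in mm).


d_avg = (0.0544+0.0533)/2 = 0.05385 mm
HV = 1.854*3/0.05385^2 = 1918

1918


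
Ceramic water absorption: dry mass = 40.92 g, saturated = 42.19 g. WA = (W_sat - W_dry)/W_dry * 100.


WA = (42.19 - 40.92) / 40.92 * 100 = 3.1%

3.1


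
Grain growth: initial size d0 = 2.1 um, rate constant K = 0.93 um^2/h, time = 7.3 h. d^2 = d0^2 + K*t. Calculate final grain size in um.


d^2 = 2.1^2 + 0.93*7.3 = 11.199
d = sqrt(11.199) = 3.35 um

3.35


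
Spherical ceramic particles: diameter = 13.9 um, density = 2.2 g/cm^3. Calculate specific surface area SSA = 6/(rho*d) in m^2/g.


SSA = 6 / (2.2 * 13.9) = 0.196 m^2/g

0.196


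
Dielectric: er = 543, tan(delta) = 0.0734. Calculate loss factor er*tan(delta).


Loss = 543 * 0.0734 = 39.856

39.856


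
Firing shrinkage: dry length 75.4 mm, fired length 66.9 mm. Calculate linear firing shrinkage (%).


FS = (75.4 - 66.9) / 75.4 * 100 = 11.27%

11.27


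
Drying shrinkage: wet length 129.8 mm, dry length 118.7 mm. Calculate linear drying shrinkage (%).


DS = (129.8 - 118.7) / 129.8 * 100 = 8.55%

8.55


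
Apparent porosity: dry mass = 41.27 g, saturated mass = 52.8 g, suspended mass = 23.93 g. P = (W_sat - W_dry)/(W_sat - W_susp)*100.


P = (52.8 - 41.27) / (52.8 - 23.93) * 100 = 11.53 / 28.87 * 100 = 39.9%

39.9


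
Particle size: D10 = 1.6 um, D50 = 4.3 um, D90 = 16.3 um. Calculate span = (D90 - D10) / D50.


Span = (16.3 - 1.6) / 4.3 = 14.7 / 4.3 = 3.419

3.419


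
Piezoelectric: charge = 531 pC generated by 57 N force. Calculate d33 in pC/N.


d33 = 531 / 57 = 9.3 pC/N

9.3


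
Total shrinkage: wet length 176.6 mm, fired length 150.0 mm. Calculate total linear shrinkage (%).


TS = (176.6 - 150.0) / 176.6 * 100 = 15.06%

15.06


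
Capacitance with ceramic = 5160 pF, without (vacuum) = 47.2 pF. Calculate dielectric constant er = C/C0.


er = 5160 / 47.2 = 109.32

109.32


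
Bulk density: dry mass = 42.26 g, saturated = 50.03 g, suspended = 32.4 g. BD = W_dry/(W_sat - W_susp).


BD = 42.26 / (50.03 - 32.4) = 42.26 / 17.63 = 2.397 g/cm^3

2.397


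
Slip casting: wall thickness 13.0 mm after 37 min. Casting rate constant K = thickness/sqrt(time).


K = 13.0 / sqrt(37) = 13.0 / 6.0828 = 2.137 mm/min^0.5

2.137


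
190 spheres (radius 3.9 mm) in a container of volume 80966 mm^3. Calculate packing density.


V_sphere = 4/3*pi*3.9^3 = 248.4748 mm^3
Total V = 190*248.4748 = 47210.212 mm^3
PD = 47210.212 / 80966 = 0.583

0.583


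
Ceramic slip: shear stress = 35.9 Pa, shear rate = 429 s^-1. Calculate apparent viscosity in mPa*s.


eta = tau/gamma * 1000 = 35.9/429 * 1000 = 83.7 mPa*s

83.7


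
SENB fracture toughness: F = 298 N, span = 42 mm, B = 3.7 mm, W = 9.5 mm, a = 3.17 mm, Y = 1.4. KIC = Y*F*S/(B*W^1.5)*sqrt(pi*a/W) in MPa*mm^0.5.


KIC = 1.4*298*42/(3.7*9.5^1.5)*sqrt(pi*3.17/9.5) = 165.6

165.6


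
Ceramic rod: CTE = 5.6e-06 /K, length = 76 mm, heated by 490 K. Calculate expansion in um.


dL = 5.6e-06 * 76 * 490 * 1000 = 208.544 um

208.544


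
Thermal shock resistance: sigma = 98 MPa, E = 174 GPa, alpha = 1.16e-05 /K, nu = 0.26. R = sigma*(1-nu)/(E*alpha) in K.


R = 98*(1-0.26)/(174*1000*1.16e-05) = 36 K

36


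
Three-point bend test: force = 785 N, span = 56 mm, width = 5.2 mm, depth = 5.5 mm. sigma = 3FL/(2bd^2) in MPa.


sigma = 3*785*56/(2*5.2*5.5^2) = 419.2 MPa

419.2


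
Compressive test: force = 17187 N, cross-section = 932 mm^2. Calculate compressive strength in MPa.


CS = 17187 / 932 = 18.4 MPa

18.4


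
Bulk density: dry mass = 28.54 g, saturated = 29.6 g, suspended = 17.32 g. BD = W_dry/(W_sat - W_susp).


BD = 28.54 / (29.6 - 17.32) = 28.54 / 12.28 = 2.324 g/cm^3

2.324


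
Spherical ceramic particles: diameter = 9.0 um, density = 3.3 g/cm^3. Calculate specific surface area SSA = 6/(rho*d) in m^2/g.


SSA = 6 / (3.3 * 9.0) = 0.202 m^2/g

0.202


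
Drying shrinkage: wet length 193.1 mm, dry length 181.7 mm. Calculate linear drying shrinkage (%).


DS = (193.1 - 181.7) / 193.1 * 100 = 5.9%

5.9


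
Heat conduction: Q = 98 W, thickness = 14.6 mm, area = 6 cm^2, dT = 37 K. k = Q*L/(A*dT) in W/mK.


k = 98*14.6/1000/(6/10000*37) = 64.45 W/mK

64.45


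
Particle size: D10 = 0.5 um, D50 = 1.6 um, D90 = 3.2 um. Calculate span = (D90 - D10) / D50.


Span = (3.2 - 0.5) / 1.6 = 2.7 / 1.6 = 1.688

1.688


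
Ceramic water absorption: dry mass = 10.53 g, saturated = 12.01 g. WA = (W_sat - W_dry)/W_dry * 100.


WA = (12.01 - 10.53) / 10.53 * 100 = 14.06%

14.06


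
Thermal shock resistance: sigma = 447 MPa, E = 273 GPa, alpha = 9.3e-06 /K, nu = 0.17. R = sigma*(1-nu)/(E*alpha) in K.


R = 447*(1-0.17)/(273*1000*9.3e-06) = 146 K

146


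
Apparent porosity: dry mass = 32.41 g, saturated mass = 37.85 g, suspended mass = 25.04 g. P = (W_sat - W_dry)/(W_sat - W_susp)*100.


P = (37.85 - 32.41) / (37.85 - 25.04) * 100 = 5.44 / 12.81 * 100 = 42.5%

42.5


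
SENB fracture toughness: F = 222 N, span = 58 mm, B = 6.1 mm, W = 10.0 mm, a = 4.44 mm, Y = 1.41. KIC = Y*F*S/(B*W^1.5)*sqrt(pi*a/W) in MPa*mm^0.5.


KIC = 1.41*222*58/(6.1*10.0^1.5)*sqrt(pi*4.44/10.0) = 111.16

111.16


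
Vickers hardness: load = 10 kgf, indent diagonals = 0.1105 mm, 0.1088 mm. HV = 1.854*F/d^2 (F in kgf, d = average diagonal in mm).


d_avg = (0.1105+0.1088)/2 = 0.10965 mm
HV = 1.854*10/0.10965^2 = 1542

1542


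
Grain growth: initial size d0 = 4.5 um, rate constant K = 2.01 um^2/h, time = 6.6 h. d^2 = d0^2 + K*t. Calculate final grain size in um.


d^2 = 4.5^2 + 2.01*6.6 = 33.516
d = sqrt(33.516) = 5.79 um

5.79


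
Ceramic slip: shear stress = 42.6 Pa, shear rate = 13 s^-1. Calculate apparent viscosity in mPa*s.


eta = tau/gamma * 1000 = 42.6/13 * 1000 = 3276.9 mPa*s

3276.9


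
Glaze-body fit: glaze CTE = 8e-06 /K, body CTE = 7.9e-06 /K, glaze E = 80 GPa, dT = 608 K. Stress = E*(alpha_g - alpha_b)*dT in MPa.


Stress = 80*1000*(8e-06 - 7.9e-06)*608 = 4.9 MPa

4.9


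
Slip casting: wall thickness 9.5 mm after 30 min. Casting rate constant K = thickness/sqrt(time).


K = 9.5 / sqrt(30) = 9.5 / 5.4772 = 1.734 mm/min^0.5

1.734


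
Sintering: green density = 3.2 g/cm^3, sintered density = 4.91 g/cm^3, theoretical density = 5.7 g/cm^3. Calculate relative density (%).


Relative = 4.91 / 5.7 * 100 = 86.1%

86.1


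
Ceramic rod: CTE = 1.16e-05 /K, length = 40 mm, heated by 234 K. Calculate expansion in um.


dL = 1.16e-05 * 40 * 234 * 1000 = 108.576 um

108.576


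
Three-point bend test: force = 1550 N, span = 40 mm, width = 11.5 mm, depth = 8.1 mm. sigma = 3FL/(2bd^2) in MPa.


sigma = 3*1550*40/(2*11.5*8.1^2) = 123.3 MPa

123.3


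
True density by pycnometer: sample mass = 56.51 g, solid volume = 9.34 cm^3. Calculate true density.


TD = 56.51 / 9.34 = 6.05 g/cm^3

6.05


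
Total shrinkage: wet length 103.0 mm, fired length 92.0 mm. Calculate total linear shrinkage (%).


TS = (103.0 - 92.0) / 103.0 * 100 = 10.68%

10.68


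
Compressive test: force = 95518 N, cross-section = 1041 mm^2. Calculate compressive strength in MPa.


CS = 95518 / 1041 = 91.8 MPa

91.8


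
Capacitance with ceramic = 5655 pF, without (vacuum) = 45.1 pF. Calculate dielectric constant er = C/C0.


er = 5655 / 45.1 = 125.39

125.39


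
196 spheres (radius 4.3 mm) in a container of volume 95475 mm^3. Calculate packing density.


V_sphere = 4/3*pi*4.3^3 = 333.0381 mm^3
Total V = 196*333.0381 = 65275.4676 mm^3
PD = 65275.4676 / 95475 = 0.684

0.684


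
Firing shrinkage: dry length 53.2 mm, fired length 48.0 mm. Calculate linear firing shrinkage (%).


FS = (53.2 - 48.0) / 53.2 * 100 = 9.77%

9.77


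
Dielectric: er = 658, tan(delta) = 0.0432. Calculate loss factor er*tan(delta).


Loss = 658 * 0.0432 = 28.426

28.426


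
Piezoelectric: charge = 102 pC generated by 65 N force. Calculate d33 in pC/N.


d33 = 102 / 65 = 1.6 pC/N

1.6


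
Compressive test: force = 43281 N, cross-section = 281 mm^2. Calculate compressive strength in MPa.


CS = 43281 / 281 = 154.0 MPa

154.0


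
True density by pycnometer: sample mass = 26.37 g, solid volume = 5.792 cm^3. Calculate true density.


TD = 26.37 / 5.792 = 4.553 g/cm^3

4.553


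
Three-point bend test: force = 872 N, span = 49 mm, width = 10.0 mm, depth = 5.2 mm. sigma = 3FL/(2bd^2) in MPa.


sigma = 3*872*49/(2*10.0*5.2^2) = 237.0 MPa

237.0


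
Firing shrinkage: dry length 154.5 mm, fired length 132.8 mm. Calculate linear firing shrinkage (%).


FS = (154.5 - 132.8) / 154.5 * 100 = 14.05%

14.05


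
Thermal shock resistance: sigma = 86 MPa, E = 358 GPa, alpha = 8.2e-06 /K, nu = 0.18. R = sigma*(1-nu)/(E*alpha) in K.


R = 86*(1-0.18)/(358*1000*8.2e-06) = 24 K

24


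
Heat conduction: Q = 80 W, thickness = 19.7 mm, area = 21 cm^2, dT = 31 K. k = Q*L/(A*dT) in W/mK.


k = 80*19.7/1000/(21/10000*31) = 24.21 W/mK

24.21


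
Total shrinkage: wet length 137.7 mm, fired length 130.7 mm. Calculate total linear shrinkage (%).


TS = (137.7 - 130.7) / 137.7 * 100 = 5.08%

5.08


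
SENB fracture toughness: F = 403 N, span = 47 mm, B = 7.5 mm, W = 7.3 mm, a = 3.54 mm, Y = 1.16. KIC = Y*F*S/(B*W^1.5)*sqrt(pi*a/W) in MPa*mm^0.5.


KIC = 1.16*403*47/(7.5*7.3^1.5)*sqrt(pi*3.54/7.3) = 183.33

183.33


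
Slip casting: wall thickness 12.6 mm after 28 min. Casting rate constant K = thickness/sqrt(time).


K = 12.6 / sqrt(28) = 12.6 / 5.2915 = 2.381 mm/min^0.5

2.381


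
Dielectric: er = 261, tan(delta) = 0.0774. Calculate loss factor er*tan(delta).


Loss = 261 * 0.0774 = 20.201

20.201


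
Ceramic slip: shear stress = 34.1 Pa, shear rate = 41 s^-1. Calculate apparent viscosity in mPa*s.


eta = tau/gamma * 1000 = 34.1/41 * 1000 = 831.7 mPa*s

831.7


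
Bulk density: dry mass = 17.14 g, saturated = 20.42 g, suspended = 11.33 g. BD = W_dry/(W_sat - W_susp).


BD = 17.14 / (20.42 - 11.33) = 17.14 / 9.09 = 1.886 g/cm^3

1.886


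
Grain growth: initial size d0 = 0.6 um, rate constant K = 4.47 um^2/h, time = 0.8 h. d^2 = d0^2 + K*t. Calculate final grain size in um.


d^2 = 0.6^2 + 4.47*0.8 = 3.936
d = sqrt(3.936) = 1.98 um

1.98


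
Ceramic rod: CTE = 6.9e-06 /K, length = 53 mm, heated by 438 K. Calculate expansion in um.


dL = 6.9e-06 * 53 * 438 * 1000 = 160.177 um

160.177


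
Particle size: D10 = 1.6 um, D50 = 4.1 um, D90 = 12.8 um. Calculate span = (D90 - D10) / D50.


Span = (12.8 - 1.6) / 4.1 = 11.2 / 4.1 = 2.732

2.732


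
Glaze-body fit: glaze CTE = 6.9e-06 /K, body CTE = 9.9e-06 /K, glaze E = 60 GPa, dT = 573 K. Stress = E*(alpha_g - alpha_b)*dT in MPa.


Stress = 60*1000*(6.9e-06 - 9.9e-06)*573 = -103.1 MPa

-103.1


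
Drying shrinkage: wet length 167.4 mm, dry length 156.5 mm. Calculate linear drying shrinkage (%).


DS = (167.4 - 156.5) / 167.4 * 100 = 6.51%

6.51


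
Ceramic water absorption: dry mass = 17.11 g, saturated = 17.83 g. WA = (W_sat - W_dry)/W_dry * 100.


WA = (17.83 - 17.11) / 17.11 * 100 = 4.21%

4.21


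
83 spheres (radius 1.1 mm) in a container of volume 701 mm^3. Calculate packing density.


V_sphere = 4/3*pi*1.1^3 = 5.5753 mm^3
Total V = 83*5.5753 = 462.7499 mm^3
PD = 462.7499 / 701 = 0.66

0.66


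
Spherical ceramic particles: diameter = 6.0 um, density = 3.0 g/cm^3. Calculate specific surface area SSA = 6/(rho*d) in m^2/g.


SSA = 6 / (3.0 * 6.0) = 0.333 m^2/g

0.333


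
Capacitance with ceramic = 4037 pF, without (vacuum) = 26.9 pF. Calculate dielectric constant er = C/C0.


er = 4037 / 26.9 = 150.07

150.07


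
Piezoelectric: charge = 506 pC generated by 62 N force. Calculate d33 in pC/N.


d33 = 506 / 62 = 8.2 pC/N

8.2


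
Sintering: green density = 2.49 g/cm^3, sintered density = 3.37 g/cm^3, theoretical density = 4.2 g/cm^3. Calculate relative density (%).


Relative = 3.37 / 4.2 * 100 = 80.2%

80.2


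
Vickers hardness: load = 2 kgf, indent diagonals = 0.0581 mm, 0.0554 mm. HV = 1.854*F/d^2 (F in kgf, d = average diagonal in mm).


d_avg = (0.0581+0.0554)/2 = 0.05675 mm
HV = 1.854*2/0.05675^2 = 1151

1151
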